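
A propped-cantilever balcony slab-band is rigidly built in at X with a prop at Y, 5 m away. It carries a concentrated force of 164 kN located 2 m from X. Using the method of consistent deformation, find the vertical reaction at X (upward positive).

R_X = 129.9 kN

Choose R_Y as the redundant. The primary structure is the cantilever fixed at X.
Downward deflection at the released point Y due to the loads:
  point load 164 at a = 2: Pa²(3L − a)/(6EI) = 1421/EI
Tip deflection under a unit load at Y: L³/(3EI) = 41.67/EI.
Compatibility at Y: δ_0 − R_Y·δ_{YY} = 0, so R_Y = 1421/41.67 = 34.11 kN.
Vertical equilibrium: R_X = ΣP − R_Y = 164 − 34.11 = 129.9 kN.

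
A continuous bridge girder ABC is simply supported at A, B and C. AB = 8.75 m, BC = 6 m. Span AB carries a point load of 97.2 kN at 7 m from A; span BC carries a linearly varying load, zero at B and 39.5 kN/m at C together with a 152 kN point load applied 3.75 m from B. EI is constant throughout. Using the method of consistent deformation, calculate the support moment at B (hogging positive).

M_B = 166.2 kN·m

Take M_B as the redundant. Released structure: two simple spans AB and BC with a hinge at B.
Rotations at B on the released spans (each span's end-slope, ×1/EI):
  span AB: point load 97.2 at a = 7: Pab(L + a)/(6LEI) = 357.2/EI
  span BC: triangular load, peak 39.5: 7w₀L³/(360EI) = 165.9/EI
  span BC: point load 152 at a = 3.75: Pab(L + b)/(6LEI) = 293.9/EI
  relative rotation θ_0 = (357.2 + 459.8)/EI = 817/EI
A unit hogging moment at B produces rotation L₁/(3EI) + L₂/(3EI) = 4.917/EI.
Compatibility: M_B·(L₁+L₂)/(3EI) = θ_0, giving M_B = 166.2 kN·m (hogging).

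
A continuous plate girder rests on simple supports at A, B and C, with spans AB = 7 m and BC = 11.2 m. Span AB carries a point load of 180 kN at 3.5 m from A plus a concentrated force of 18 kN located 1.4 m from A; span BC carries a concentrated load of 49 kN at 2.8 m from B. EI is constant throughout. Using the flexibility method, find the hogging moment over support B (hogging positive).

Take M_B as the redundant. Released structure: two simple spans AB and BC with a hinge at B.
Rotations at B on the released spans (each span's end-slope, ×1/EI):
  span AB: point load 180 at a = 3.5: Pab(L + a)/(6LEI) = 551.2/EI
  span AB: point load 18 at a = 1.4: Pab(L + a)/(6LEI) = 28.22/EI
  span BC: point load 49 at a = 2.8: Pab(L + b)/(6LEI) = 336.1/EI
  relative rotation θ_0 = (579.5 + 336.1)/EI = 915.6/EI
A unit hogging moment at B produces rotation L₁/(3EI) + L₂/(3EI) = 6.067/EI.
Compatibility: M_B·(L₁+L₂)/(3EI) = θ_0, giving M_B = 150.9 kN·m (hogging).

M_B = 150.9 kN·m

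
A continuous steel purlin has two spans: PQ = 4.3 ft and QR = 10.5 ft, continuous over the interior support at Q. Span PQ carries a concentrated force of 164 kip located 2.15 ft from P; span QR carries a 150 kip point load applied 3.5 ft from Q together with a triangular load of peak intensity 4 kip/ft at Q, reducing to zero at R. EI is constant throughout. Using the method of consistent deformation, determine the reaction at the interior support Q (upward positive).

Take M_Q as the redundant. Released structure: two simple spans PQ and QR with a hinge at Q.
End slopes at the hinge Q, treating each span as simply supported:
  span PQ: point load 164 at a = 2.15: Pab(L + a)/(6LEI) = 189.5/EI
  span QR: point load 150 at a = 3.5: Pab(L + b)/(6LEI) = 1021/EI
  span QR: triangular load, peak 4: w₀L³/(45EI) = 102.9/EI
  relative rotation θ_0 = (189.5 + 1124)/EI = 1313/EI
A unit hogging moment at Q produces rotation L₁/(3EI) + L₂/(3EI) = 4.933/EI.
Slope continuity at Q: θ_0 = M_Q·4.933/EI, so M_Q = 1313/4.933 = 266.2 kip·ft (hogging).
Span PQ, ΣM about P with M_Q applied at Q: R_Q^{PQ}·4.3 = 352.6 + 266.2, so R_Q^{PQ} = 143.9 kip and R_P = 164 − 143.9 = 20.09 kip.
Span QR, ΣM about R: R_Q^{QR}·10.5 = 1197 + 266.2, so R_Q^{QR} = 139.4 kip and R_R = 171 − 139.4 = 31.65 kip.
R_Q = 143.9 + 139.4 = 283.3 kip.

R_Q = 283.3 kip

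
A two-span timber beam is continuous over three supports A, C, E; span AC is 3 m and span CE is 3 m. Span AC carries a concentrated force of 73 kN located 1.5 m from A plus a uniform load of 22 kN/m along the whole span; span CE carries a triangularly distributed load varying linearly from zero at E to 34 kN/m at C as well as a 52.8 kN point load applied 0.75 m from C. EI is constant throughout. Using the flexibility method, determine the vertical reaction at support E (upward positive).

Insert a hinge at C; M_C is the redundant, and each span becomes simply supported.
Discontinuity in slope at C on the released structure — sum the simple-span end rotations:
  span AC: point load 73 at a = 1.5: Pab(L + a)/(6LEI) = 41.06/EI
  span AC: UDL 22: wL³/(24EI) = 24.75/EI
  span CE: triangular load, peak 34: w₀L³/(45EI) = 20.4/EI
  span CE: point load 52.8 at a = 0.75: Pab(L + b)/(6LEI) = 25.99/EI
  relative rotation θ_0 = (65.81 + 46.39)/EI = 112.2/EI
A unit hogging moment at C produces rotation L₁/(3EI) + L₂/(3EI) = 2/EI.
Compatibility: M_C·(L₁+L₂)/(3EI) = θ_0, giving M_C = 56.1 kN·m (hogging).
Span CE, ΣM about E: R_C^{CE}·3 = 220.8 + 56.1, so R_C^{CE} = 92.3 kN and R_E = 103.8 − 92.3 = 11.5 kN.

R_E = 11.5 kN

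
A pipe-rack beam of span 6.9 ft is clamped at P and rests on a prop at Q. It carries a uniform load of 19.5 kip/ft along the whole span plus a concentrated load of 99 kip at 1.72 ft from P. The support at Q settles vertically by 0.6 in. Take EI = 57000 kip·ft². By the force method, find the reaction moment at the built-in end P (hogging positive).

Remove the prop at Q; the released (primary) structure is a cantilever built in at P.
Downward deflection at the released point Q due to the loads:
  UDL 19.5: wL⁴/(8EI) = 5525/EI
  point load 99 at a = 1.72: Pa²(3L − a)/(6EI) = 926.5/EI
  δ_0 = 6452/EI
Tip deflection under a unit load at Q: L³/(3EI) = 109.5/EI.
With EI = 57000 kip·ft²: δ_0 = 0.11319 ft and δ_{QQ} = 0.001921 ft/kip.
Compatibility — the beam at Q must follow the support down by 0.05 ft: δ_0 − R_Q·δ_{QQ} = 0.05, so R_Q = (0.11319 − 0.05)/0.001921 = 32.89 kip.
Moment equilibrium about P: M_P = Σ(load moments about P) − R_Q·L = 634.5 − 32.89×6.9 = 407.5 kip·ft.

M_P = 407.5 kip·ft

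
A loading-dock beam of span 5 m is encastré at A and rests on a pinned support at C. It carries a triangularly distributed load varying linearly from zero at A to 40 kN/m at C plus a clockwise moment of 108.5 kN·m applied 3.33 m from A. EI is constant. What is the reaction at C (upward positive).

Release the roller at C. Primary structure: cantilever fixed at A.
Primary-structure tip deflection at C by superposition:
  triangular load, peak 40 at the free end: 11w₀L⁴/(120EI) = 2292/EI
  clockwise couple 108.5 at a = 3.33: M₀a(2L − a)/(2EI) = 1205/EI
  δ_0 = 3497/EI
Flexibility coefficient — unit upward force at C: δ_{CC} = L³/(3EI) = 41.67/EI.
Compatibility at C: δ_0 − R_C·δ_{CC} = 0, so R_C = 3497/41.67 = 83.92 kN.

R_C = 83.92 kN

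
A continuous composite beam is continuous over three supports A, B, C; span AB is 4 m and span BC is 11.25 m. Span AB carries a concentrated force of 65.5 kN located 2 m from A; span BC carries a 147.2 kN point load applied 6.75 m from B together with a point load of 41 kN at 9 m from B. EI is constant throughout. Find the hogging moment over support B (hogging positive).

M_B = 250.8 kN·m

Release continuity at B by inserting a hinge; the redundant is the internal moment M_B. The primary structure is two simply-supported spans AB and BC.
End slopes at the hinge B, treating each span as simply supported:
  span AB: point load 65.5 at a = 2: Pab(L + a)/(6LEI) = 65.5/EI
  span BC: point load 147.2 at a = 6.75: Pab(L + b)/(6LEI) = 1043/EI
  span BC: point load 41 at a = 9: Pab(L + b)/(6LEI) = 166.1/EI
  relative rotation θ_0 = (65.5 + 1209)/EI = 1275/EI
A unit hogging moment at B produces rotation L₁/(3EI) + L₂/(3EI) = 5.083/EI.
Compatibility: M_B·(L₁+L₂)/(3EI) = θ_0, giving M_B = 250.8 kN·m (hogging).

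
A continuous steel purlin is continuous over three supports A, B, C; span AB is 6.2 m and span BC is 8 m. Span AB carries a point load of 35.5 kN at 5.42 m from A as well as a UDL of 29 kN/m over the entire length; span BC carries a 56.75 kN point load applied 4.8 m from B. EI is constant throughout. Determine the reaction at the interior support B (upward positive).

Insert a hinge at B; M_B is the redundant, and each span becomes simply supported.
End slopes at the hinge B, treating each span as simply supported:
  span AB: point load 35.5 at a = 5.42: Pab(L + a)/(6LEI) = 46.88/EI
  span AB: UDL 29: wL³/(24EI) = 288/EI
  span BC: point load 56.75 at a = 4.8: Pab(L + b)/(6LEI) = 203.4/EI
  relative rotation θ_0 = (334.9 + 203.4)/EI = 538.3/EI
A unit hogging moment at B produces rotation L₁/(3EI) + L₂/(3EI) = 4.733/EI.
Slope continuity at B: θ_0 = M_B·4.733/EI, so M_B = 538.3/4.733 = 113.7 kN·m (hogging).
Span AB, ΣM about A with M_B applied at B: R_B^{AB}·6.2 = 749.8 + 113.7, so R_B^{AB} = 139.3 kN and R_A = 215.3 − 139.3 = 76.02 kN.
Span BC, ΣM about C: R_B^{BC}·8 = 181.6 + 113.7, so R_B^{BC} = 36.91 kN and R_C = 56.75 − 36.91 = 19.84 kN.
R_B = 139.3 + 36.91 = 176.2 kN.

R_B = 176.2 kN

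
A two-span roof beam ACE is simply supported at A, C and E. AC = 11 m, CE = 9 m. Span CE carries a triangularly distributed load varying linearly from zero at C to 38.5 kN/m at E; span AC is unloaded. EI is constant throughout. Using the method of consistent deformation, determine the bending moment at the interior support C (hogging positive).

Take M_C as the redundant. Released structure: two simple spans AC and CE with a hinge at C.
Rotations at C on the released spans (each span's end-slope, ×1/EI):
  span CE: triangular load, peak 38.5: 7w₀L³/(360EI) = 545.7/EI
  relative rotation θ_0 = (0 + 545.7)/EI = 545.7/EI
A unit hogging moment at C produces rotation L₁/(3EI) + L₂/(3EI) = 6.667/EI.
Compatibility: M_C·(L₁+L₂)/(3EI) = θ_0, giving M_C = 81.86 kN·m (hogging).

M_C = 81.86 kN·m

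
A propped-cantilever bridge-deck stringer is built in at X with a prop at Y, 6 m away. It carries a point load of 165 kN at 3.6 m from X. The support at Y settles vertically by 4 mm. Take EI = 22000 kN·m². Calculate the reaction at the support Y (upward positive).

Take the reaction at Y as the redundant and release it; the primary structure is a cantilever fixed at X.
Primary-structure tip deflection at Y by superposition:
  point load 165 at a = 3.6: Pa²(3L − a)/(6EI) = 5132/EI
Flexibility coefficient — unit upward force at Y: δ_{YY} = L³/(3EI) = 72/EI.
With EI = 22000 kN·m²: δ_0 = 0.23328 m and δ_{YY} = 0.003273 m/kN.
Compatibility — the beam at Y must follow the support down by 0.004 m: δ_0 − R_Y·δ_{YY} = 0.004, so R_Y = (0.23328 − 0.004)/0.003273 = 70.06 kN.

R_Y = 70.06 kN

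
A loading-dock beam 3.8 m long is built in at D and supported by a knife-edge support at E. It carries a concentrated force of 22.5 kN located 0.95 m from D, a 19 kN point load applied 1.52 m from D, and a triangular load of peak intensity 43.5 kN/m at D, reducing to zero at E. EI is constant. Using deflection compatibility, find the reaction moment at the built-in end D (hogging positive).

M_D = 69.77 kN·m

Release the roller at E. Primary structure: cantilever fixed at D.
Deflection at E on the released cantilever, summing each load's contribution:
  point load 22.5 at a = 0.95: Pa²(3L − a)/(6EI) = 35.37/EI
  point load 19 at a = 1.52: Pa²(3L − a)/(6EI) = 72.28/EI
  triangular load, peak 43.5 at the fixed end: w₀L⁴/(30EI) = 302.3/EI
  δ_0 = 410/EI
Tip deflection under a unit load at E: L³/(3EI) = 18.29/EI.
The prop prevents deflection at E: R_E = δ_0/δ_{EE} = 410/18.29 = 22.42 kN.
Moment equilibrium about D: M_D = Σ(load moments about D) − R_E·L = 154.9 − 22.42×3.8 = 69.77 kN·m.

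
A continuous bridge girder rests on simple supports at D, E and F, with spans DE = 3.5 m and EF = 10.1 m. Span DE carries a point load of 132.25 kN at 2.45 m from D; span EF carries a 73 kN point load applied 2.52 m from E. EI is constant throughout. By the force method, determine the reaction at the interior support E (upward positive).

Insert a hinge at E; M_E is the redundant, and each span becomes simply supported.
End slopes at the hinge E, treating each span as simply supported:
  span DE: point load 132.25 at a = 2.45: Pab(L + a)/(6LEI) = 96.39/EI
  span EF: point load 73 at a = 2.52: Pab(L + b)/(6LEI) = 406.8/EI
  relative rotation θ_0 = (96.39 + 406.8)/EI = 503.2/EI
A unit hogging moment at E produces rotation L₁/(3EI) + L₂/(3EI) = 4.533/EI.
Slope continuity at E: θ_0 = M_E·4.533/EI, so M_E = 503.2/4.533 = 111 kN·m (hogging).
Span DE, ΣM about D with M_E applied at E: R_E^{DE}·3.5 = 324 + 111, so R_E^{DE} = 124.3 kN and R_D = 132.2 − 124.3 = 7.96 kN.
Span EF, ΣM about F: R_E^{EF}·10.1 = 553.3 + 111, so R_E^{EF} = 65.78 kN and R_F = 73 − 65.78 = 7.223 kN.
R_E = 124.3 + 65.78 = 190.1 kN.

R_E = 190.1 kN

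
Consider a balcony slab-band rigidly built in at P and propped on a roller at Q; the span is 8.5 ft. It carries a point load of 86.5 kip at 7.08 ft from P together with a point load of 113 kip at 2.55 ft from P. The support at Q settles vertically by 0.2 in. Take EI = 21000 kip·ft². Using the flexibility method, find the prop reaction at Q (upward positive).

R_Q = 77.05 kip

Choose R_Q as the redundant. The primary structure is the cantilever fixed at P.
Free-end deflection of the primary structure under the applied loading (downward +):
  point load 86.5 at a = 7.08: Pa²(3L − a)/(6EI) = 13311/EI
  point load 113 at a = 2.55: Pa²(3L − a)/(6EI) = 2811/EI
  δ_0 = 16122/EI
Tip deflection under a unit load at Q: L³/(3EI) = 204.7/EI.
With EI = 21000 kip·ft²: δ_0 = 0.76771 ft and δ_{QQ} = 0.009748 ft/kip.
Compatibility — the beam at Q must follow the support down by 0.01667 ft: δ_0 − R_Q·δ_{QQ} = 0.01667, so R_Q = (0.76771 − 0.01667)/0.009748 = 77.05 kip.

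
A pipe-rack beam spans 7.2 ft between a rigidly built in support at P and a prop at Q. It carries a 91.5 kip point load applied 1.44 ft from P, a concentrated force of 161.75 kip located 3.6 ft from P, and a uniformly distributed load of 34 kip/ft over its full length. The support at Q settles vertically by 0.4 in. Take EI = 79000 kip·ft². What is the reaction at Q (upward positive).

R_Q = 126.3 kip

Take the reaction at Q as the redundant and release it; the primary structure is a cantilever fixed at P.
Deflection at Q on the released cantilever, summing each load's contribution:
  point load 91.5 at a = 1.44: Pa²(3L − a)/(6EI) = 637.5/EI
  point load 161.75 at a = 3.6: Pa²(3L − a)/(6EI) = 6289/EI
  UDL 34: wL⁴/(8EI) = 11421/EI
  δ_0 = 18348/EI
Flexibility coefficient — unit upward force at Q: δ_{QQ} = L³/(3EI) = 124.4/EI.
With EI = 79000 kip·ft²: δ_0 = 0.23225 ft and δ_{QQ} = 0.001575 ft/kip.
Compatibility — the beam at Q must follow the support down by 0.03333 ft: δ_0 − R_Q·δ_{QQ} = 0.03333, so R_Q = (0.23225 − 0.03333)/0.001575 = 126.3 kip.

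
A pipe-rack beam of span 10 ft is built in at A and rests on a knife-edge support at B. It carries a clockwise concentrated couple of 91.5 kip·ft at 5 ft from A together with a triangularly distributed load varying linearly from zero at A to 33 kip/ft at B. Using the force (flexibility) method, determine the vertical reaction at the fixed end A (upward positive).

R_A = 63.96 kip

Take the reaction at B as the redundant and release it; the primary structure is a cantilever fixed at A.
Deflection at B on the released cantilever, summing each load's contribution:
  clockwise couple 91.5 at a = 5: M₀a(2L − a)/(2EI) = 3431/EI
  triangular load, peak 33 at the free end: 11w₀L⁴/(120EI) = 30250/EI
  δ_0 = 33681/EI
Flexibility coefficient — unit upward force at B: δ_{BB} = L³/(3EI) = 333.3/EI.
The prop prevents deflection at B: R_B = δ_0/δ_{BB} = 33681/333.3 = 101 kip.
Vertical equilibrium: R_A = ΣP − R_B = 165 − 101 = 63.96 kip.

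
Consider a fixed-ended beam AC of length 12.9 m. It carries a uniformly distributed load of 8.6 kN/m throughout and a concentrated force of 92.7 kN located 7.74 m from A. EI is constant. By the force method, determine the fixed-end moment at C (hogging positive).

M_C = 291.5 kN·m

Take the two fixed-end moments M_A, M_C as redundants; the released structure is the simple span AC.
On the primary (simply-supported) span, the end slopes from the loading are:
  at A: UDL 8.6: wL³/(24EI) = 769.2/EI
  at C: UDL 8.6: wL³/(24EI) = 769.2/EI
  at A: point load 92.7 at a = 7.74: Pab(L + b)/(6LEI) = 863.9/EI
  at C: point load 92.7 at a = 7.74: Pab(L + a)/(6LEI) = 987.3/EI
  θ_A0 = 1633/EI,  θ_C0 = 1757/EI
Flexibility coefficients: a unit moment at one end gives L/(3EI) there and L/(6EI) at the far end, so f₁₁ = f₂₂ = 4.3/EI and f₁₂ = f₂₁ = 2.15/EI.
Compatibility — zero rotation at each built-in end:
  4.3 M_A + 2.15 M_C = 1633
  2.15 M_A + 4.3 M_C = 1757
Solving the pair gives M_A = 234.1 kN·m and M_C = 291.5 kN·m (hogging).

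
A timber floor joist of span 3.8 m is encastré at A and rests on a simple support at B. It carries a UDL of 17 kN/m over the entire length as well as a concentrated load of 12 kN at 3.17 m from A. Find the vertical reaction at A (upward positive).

R_A = 43.33 kN

Release the roller at B. Primary structure: cantilever fixed at A.
Free-end deflection of the primary structure under the applied loading (downward +):
  UDL 17: wL⁴/(8EI) = 443.1/EI
  point load 12 at a = 3.17: Pa²(3L − a)/(6EI) = 165.4/EI
  δ_0 = 608.5/EI
Tip deflection under a unit load at B: L³/(3EI) = 18.29/EI.
The prop prevents deflection at B: R_B = δ_0/δ_{BB} = 608.5/18.29 = 33.27 kN.
Vertical equilibrium: R_A = ΣP − R_B = 76.6 − 33.27 = 43.33 kN.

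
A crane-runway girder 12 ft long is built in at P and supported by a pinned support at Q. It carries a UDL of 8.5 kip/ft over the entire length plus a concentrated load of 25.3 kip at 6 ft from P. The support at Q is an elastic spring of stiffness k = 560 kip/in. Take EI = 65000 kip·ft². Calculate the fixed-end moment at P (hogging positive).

M_P = 219.1 kip·ft

Release the roller at Q. Primary structure: cantilever fixed at P.
Downward deflection at the released point Q due to the loads:
  UDL 8.5: wL⁴/(8EI) = 22032/EI
  point load 25.3 at a = 6: Pa²(3L − a)/(6EI) = 4554/EI
  δ_0 = 26586/EI
Flexibility coefficient — unit upward force at Q: δ_{QQ} = L³/(3EI) = 576/EI.
With EI = 65000 kip·ft²: δ_0 = 0.40902 ft and δ_{QQ} = 0.008862 ft/kip.
Compatibility — the spring shortens by R_Q/k under the reaction it provides: δ_0 − R_Q·δ_{QQ} = R_Q/k. With 1/k = 1/(560×12) ft/kip = 0.000149 ft/kip, R_Q = δ_0 / (δ_{QQ} + 1/k) = 0.40902 / (0.008862 + 0.000149) = 45.39 kip.
Moment equilibrium about P: M_P = Σ(load moments about P) − R_Q·L = 763.8 − 45.39×12 = 219.1 kip·ft.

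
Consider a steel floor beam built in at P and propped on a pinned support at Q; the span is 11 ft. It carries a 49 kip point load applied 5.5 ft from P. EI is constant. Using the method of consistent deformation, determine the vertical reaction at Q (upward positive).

Take the reaction at Q as the redundant and release it; the primary structure is a cantilever fixed at P.
Primary-structure tip deflection at Q by superposition:
  point load 49 at a = 5.5: Pa²(3L − a)/(6EI) = 6794/EI
Flexibility coefficient — unit upward force at Q: δ_{QQ} = L³/(3EI) = 443.7/EI.
The prop prevents deflection at Q: R_Q = δ_0/δ_{QQ} = 6794/443.7 = 15.31 kip.

R_Q = 15.31 kip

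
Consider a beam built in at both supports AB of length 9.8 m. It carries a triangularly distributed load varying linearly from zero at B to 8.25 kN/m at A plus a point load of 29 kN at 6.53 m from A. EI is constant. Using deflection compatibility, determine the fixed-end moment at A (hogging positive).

M_A = 60.7 kN·m

Release both end moments; the primary structure is a simply-supported span AB with redundants M_A and M_B.
On the primary (simply-supported) span, the end slopes from the loading are:
  at A: triangular load, peak 8.25: w₀L³/(45EI) = 172.6/EI
  at B: triangular load, peak 8.25: 7w₀L³/(360EI) = 151/EI
  at A: point load 29 at a = 6.53: Pab(L + b)/(6LEI) = 137.6/EI
  at B: point load 29 at a = 6.53: Pab(L + a)/(6LEI) = 172/EI
  θ_A0 = 310.2/EI,  θ_B0 = 323/EI
Flexibility coefficients: a unit moment at one end gives L/(3EI) there and L/(6EI) at the far end, so f₁₁ = f₂₂ = 3.267/EI and f₁₂ = f₂₁ = 1.633/EI.
Compatibility — zero rotation at each built-in end:
  3.267 M_A + 1.633 M_B = 310.2
  1.633 M_A + 3.267 M_B = 323
Solving the pair gives M_A = 60.7 kN·m and M_B = 68.51 kN·m (hogging).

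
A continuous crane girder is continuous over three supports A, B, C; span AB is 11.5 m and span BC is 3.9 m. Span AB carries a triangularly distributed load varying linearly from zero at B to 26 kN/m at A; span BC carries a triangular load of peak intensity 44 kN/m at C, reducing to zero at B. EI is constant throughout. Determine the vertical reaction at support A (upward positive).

R_A = 85.78 kN

Take M_B as the redundant. Released structure: two simple spans AB and BC with a hinge at B.
End slopes at the hinge B, treating each span as simply supported:
  span AB: triangular load, peak 26: 7w₀L³/(360EI) = 768.9/EI
  span BC: triangular load, peak 44: 7w₀L³/(360EI) = 50.75/EI
  relative rotation θ_0 = (768.9 + 50.75)/EI = 819.6/EI
A unit hogging moment at B produces rotation L₁/(3EI) + L₂/(3EI) = 5.133/EI.
Slope continuity at B: θ_0 = M_B·5.133/EI, so M_B = 819.6/5.133 = 159.7 kN·m (hogging).
Span AB, ΣM about A with M_B applied at B: R_B^{AB}·11.5 = 573.1 + 159.7, so R_B^{AB} = 63.72 kN and R_A = 149.5 − 63.72 = 85.78 kN.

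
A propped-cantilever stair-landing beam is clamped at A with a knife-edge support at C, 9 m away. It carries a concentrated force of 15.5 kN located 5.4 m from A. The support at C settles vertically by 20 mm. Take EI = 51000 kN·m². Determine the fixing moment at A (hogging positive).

Release the roller at C. Primary structure: cantilever fixed at A.
Downward deflection at the released point C due to the loads:
  point load 15.5 at a = 5.4: Pa²(3L − a)/(6EI) = 1627/EI
Tip deflection under a unit load at C: L³/(3EI) = 243/EI.
With EI = 51000 kN·m²: δ_0 = 0.031904 m and δ_{CC} = 0.004765 m/kN.
Compatibility — the beam at C must follow the support down by 0.02 m: δ_0 − R_C·δ_{CC} = 0.02, so R_C = (0.031904 − 0.02)/0.004765 = 2.498 kN.
Moment equilibrium about A: M_A = Σ(load moments about A) − R_C·L = 83.7 − 2.498×9 = 61.21 kN·m.

M_A = 61.21 kN·m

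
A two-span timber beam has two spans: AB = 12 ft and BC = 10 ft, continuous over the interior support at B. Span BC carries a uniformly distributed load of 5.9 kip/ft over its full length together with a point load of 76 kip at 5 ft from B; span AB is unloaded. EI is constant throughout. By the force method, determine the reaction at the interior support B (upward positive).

Take M_B as the redundant. Released structure: two simple spans AB and BC with a hinge at B.
End slopes at the hinge B, treating each span as simply supported:
  span BC: UDL 5.9: wL³/(24EI) = 245.8/EI
  span BC: point load 76 at a = 5: Pab(L + b)/(6LEI) = 475/EI
  relative rotation θ_0 = (0 + 720.8)/EI = 720.8/EI
A unit hogging moment at B produces rotation L₁/(3EI) + L₂/(3EI) = 7.333/EI.
Slope continuity at B: θ_0 = M_B·7.333/EI, so M_B = 720.8/7.333 = 98.3 kip·ft (hogging).
Span AB, ΣM about A with M_B applied at B: R_B^{AB}·12 = 0 + 98.3, so R_B^{AB} = 8.191 kip and R_A = 0 − 8.191 = -8.191 kip.
Span BC, ΣM about C: R_B^{BC}·10 = 675 + 98.3, so R_B^{BC} = 77.33 kip and R_C = 135 − 77.33 = 57.67 kip.
R_B = 8.191 + 77.33 = 85.52 kip.

R_B = 85.52 kip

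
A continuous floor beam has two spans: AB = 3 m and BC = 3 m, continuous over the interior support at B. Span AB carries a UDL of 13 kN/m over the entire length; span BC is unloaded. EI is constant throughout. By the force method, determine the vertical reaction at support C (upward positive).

Take M_B as the redundant. Released structure: two simple spans AB and BC with a hinge at B.
End slopes at the hinge B, treating each span as simply supported:
  span AB: UDL 13: wL³/(24EI) = 14.62/EI
  relative rotation θ_0 = (14.62 + 0)/EI = 14.62/EI
A unit hogging moment at B produces rotation L₁/(3EI) + L₂/(3EI) = 2/EI.
Slope continuity at B: θ_0 = M_B·2/EI, so M_B = 14.62/2 = 7.312 kN·m (hogging).
Span BC, ΣM about C: R_B^{BC}·3 = 0 + 7.312, so R_B^{BC} = 2.438 kN and R_C = 0 − 2.438 = -2.438 kN.

R_C = -2.438 kN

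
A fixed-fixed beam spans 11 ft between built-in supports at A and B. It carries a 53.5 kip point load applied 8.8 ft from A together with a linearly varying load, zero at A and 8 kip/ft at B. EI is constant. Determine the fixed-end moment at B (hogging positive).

M_B = 123.7 kip·ft

Release both end moments; the primary structure is a simply-supported span AB with redundants M_A and M_B.
End rotations of the released simple span under the applied load (×1/EI):
  at A: point load 53.5 at a = 8.8: Pab(L + b)/(6LEI) = 207.2/EI
  at B: point load 53.5 at a = 8.8: Pab(L + a)/(6LEI) = 310.7/EI
  at A: triangular load, peak 8: 7w₀L³/(360EI) = 207/EI
  at B: triangular load, peak 8: w₀L³/(45EI) = 236.6/EI
  θ_A0 = 414.2/EI,  θ_B0 = 547.4/EI
Flexibility coefficients: a unit moment at one end gives L/(3EI) there and L/(6EI) at the far end, so f₁₁ = f₂₂ = 3.667/EI and f₁₂ = f₂₁ = 1.833/EI.
Compatibility — zero rotation at each built-in end:
  3.667 M_A + 1.833 M_B = 414.2
  1.833 M_A + 3.667 M_B = 547.4
Solving the pair gives M_A = 51.1 kip·ft and M_B = 123.7 kip·ft (hogging).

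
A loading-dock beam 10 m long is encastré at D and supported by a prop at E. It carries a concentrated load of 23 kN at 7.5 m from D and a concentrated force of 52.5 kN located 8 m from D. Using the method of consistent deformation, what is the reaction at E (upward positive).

R_E = 51.51 kN

Choose R_E as the redundant. The primary structure is the cantilever fixed at D.
Primary-structure tip deflection at E by superposition:
  point load 23 at a = 7.5: Pa²(3L − a)/(6EI) = 4852/EI
  point load 52.5 at a = 8: Pa²(3L − a)/(6EI) = 12320/EI
  δ_0 = 17172/EI
Tip deflection under a unit load at E: L³/(3EI) = 333.3/EI.
The prop prevents deflection at E: R_E = δ_0/δ_{EE} = 17172/333.3 = 51.51 kN.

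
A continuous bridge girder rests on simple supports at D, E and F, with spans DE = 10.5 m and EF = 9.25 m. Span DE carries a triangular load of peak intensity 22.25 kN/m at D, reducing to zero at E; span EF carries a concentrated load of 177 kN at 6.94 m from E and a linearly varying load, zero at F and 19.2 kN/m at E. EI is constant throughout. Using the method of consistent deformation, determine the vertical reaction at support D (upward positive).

R_D = 57.19 kN

Release continuity at E by inserting a hinge; the redundant is the internal moment M_E. The primary structure is two simply-supported spans DE and EF.
End slopes at the hinge E, treating each span as simply supported:
  span DE: triangular load, peak 22.25: 7w₀L³/(360EI) = 500.8/EI
  span EF: point load 177 at a = 6.94: Pab(L + b)/(6LEI) = 591/EI
  span EF: triangular load, peak 19.2: w₀L³/(45EI) = 337.7/EI
  relative rotation θ_0 = (500.8 + 928.7)/EI = 1430/EI
A unit hogging moment at E produces rotation L₁/(3EI) + L₂/(3EI) = 6.583/EI.
Compatibility: M_E·(L₁+L₂)/(3EI) = θ_0, giving M_E = 217.1 kN·m (hogging).
Span DE, ΣM about D with M_E applied at E: R_E^{DE}·10.5 = 408.8 + 217.1, so R_E^{DE} = 59.62 kN and R_D = 116.8 − 59.62 = 57.19 kN.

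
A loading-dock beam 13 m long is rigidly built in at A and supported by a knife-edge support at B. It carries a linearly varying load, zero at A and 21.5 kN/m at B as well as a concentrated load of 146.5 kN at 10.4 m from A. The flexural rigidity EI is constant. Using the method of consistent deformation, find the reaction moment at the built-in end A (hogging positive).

Take the reaction at B as the redundant and release it; the primary structure is a cantilever fixed at A.
Deflection at B on the released cantilever, summing each load's contribution:
  triangular load, peak 21.5 at the free end: 11w₀L⁴/(120EI) = 56289/EI
  point load 146.5 at a = 10.4: Pa²(3L − a)/(6EI) = 75530/EI
  δ_0 = 131819/EI
Flexibility coefficient — unit upward force at B: δ_{BB} = L³/(3EI) = 732.3/EI.
Compatibility at B: δ_0 − R_B·δ_{BB} = 0, so R_B = 131819/732.3 = 180 kN.
Moment equilibrium about A: M_A = Σ(load moments about A) − R_B·L = 2735 − 180×13 = 394.8 kN·m.

M_A = 394.8 kN·m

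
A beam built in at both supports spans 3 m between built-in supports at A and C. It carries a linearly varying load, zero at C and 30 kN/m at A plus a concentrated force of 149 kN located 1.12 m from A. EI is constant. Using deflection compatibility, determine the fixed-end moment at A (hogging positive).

Release both end moments; the primary structure is a simply-supported span AC with redundants M_A and M_C.
End rotations of the released simple span under the applied load (×1/EI):
  at A: triangular load, peak 30: w₀L³/(45EI) = 18/EI
  at C: triangular load, peak 30: 7w₀L³/(360EI) = 15.75/EI
  at A: point load 149 at a = 1.12: Pab(L + b)/(6LEI) = 85.06/EI
  at C: point load 149 at a = 1.12: Pab(L + a)/(6LEI) = 71.81/EI
  θ_A0 = 103.1/EI,  θ_C0 = 87.56/EI
Flexibility coefficients: a unit moment at one end gives L/(3EI) there and L/(6EI) at the far end, so f₁₁ = f₂₂ = 1/EI and f₁₂ = f₂₁ = 0.5/EI.
Compatibility — zero rotation at each built-in end:
  1 M_A + 0.5 M_C = 103.1
  0.5 M_A + 1 M_C = 87.56
Solving the pair gives M_A = 79.04 kN·m and M_C = 48.04 kN·m (hogging).

M_A = 79.04 kN·m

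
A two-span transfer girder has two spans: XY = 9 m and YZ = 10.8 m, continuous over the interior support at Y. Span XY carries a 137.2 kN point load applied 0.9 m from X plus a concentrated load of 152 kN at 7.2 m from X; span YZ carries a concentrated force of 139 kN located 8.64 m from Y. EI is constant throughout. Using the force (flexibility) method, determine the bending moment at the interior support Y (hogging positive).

M_Y = 195.9 kN·m

Release continuity at Y by inserting a hinge; the redundant is the internal moment M_Y. The primary structure is two simply-supported spans XY and YZ.
Discontinuity in slope at Y on the released structure — sum the simple-span end rotations:
  span XY: point load 137.2 at a = 0.9: Pab(L + a)/(6LEI) = 183.4/EI
  span XY: point load 152 at a = 7.2: Pab(L + a)/(6LEI) = 591/EI
  span YZ: point load 139 at a = 8.64: Pab(L + b)/(6LEI) = 518.8/EI
  relative rotation θ_0 = (774.3 + 518.8)/EI = 1293/EI
A unit hogging moment at Y produces rotation L₁/(3EI) + L₂/(3EI) = 6.6/EI.
Slope continuity at Y: θ_0 = M_Y·6.6/EI, so M_Y = 1293/6.6 = 195.9 kN·m (hogging).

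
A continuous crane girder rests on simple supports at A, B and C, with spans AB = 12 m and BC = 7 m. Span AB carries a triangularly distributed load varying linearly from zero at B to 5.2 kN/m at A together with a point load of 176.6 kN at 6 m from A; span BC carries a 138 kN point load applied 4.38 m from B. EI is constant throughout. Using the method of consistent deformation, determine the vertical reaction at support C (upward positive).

Insert a hinge at B; M_B is the redundant, and each span becomes simply supported.
Discontinuity in slope at B on the released structure — sum the simple-span end rotations:
  span AB: triangular load, peak 5.2: 7w₀L³/(360EI) = 174.7/EI
  span AB: point load 176.6 at a = 6: Pab(L + a)/(6LEI) = 1589/EI
  span BC: point load 138 at a = 4.38: Pab(L + b)/(6LEI) = 362.7/EI
  relative rotation θ_0 = (1764 + 362.7)/EI = 2127/EI
A unit hogging moment at B produces rotation L₁/(3EI) + L₂/(3EI) = 6.333/EI.
Compatibility: M_B·(L₁+L₂)/(3EI) = θ_0, giving M_B = 335.8 kN·m (hogging).
Span BC, ΣM about C: R_B^{BC}·7 = 361.6 + 335.8, so R_B^{BC} = 99.63 kN and R_C = 138 − 99.63 = 38.37 kN.

R_C = 38.37 kN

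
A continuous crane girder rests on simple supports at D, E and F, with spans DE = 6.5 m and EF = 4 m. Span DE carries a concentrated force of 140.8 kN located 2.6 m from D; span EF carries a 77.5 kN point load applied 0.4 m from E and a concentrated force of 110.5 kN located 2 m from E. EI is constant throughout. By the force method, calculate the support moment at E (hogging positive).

Insert a hinge at E; M_E is the redundant, and each span becomes simply supported.
End slopes at the hinge E, treating each span as simply supported:
  span DE: point load 140.8 at a = 2.6: Pab(L + a)/(6LEI) = 333.1/EI
  span EF: point load 77.5 at a = 0.4: Pab(L + b)/(6LEI) = 35.34/EI
  span EF: point load 110.5 at a = 2: Pab(L + b)/(6LEI) = 110.5/EI
  relative rotation θ_0 = (333.1 + 145.8)/EI = 479/EI
A unit hogging moment at E produces rotation L₁/(3EI) + L₂/(3EI) = 3.5/EI.
Slope continuity at E: θ_0 = M_E·3.5/EI, so M_E = 479/3.5 = 136.8 kN·m (hogging).

M_E = 136.8 kN·m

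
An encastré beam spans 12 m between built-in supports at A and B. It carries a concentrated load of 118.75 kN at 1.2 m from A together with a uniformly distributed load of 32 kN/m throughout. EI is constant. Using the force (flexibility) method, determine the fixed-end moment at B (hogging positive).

Take the two fixed-end moments M_A, M_B as redundants; the released structure is the simple span AB.
End rotations of the released simple span under the applied load (×1/EI):
  at A: point load 118.75 at a = 1.2: Pab(L + b)/(6LEI) = 487.4/EI
  at B: point load 118.75 at a = 1.2: Pab(L + a)/(6LEI) = 282.1/EI
  at A: UDL 32: wL³/(24EI) = 2304/EI
  at B: UDL 32: wL³/(24EI) = 2304/EI
  θ_A0 = 2791/EI,  θ_B0 = 2586/EI
Flexibility coefficients: a unit moment at one end gives L/(3EI) there and L/(6EI) at the far end, so f₁₁ = f₂₂ = 4/EI and f₁₂ = f₂₁ = 2/EI.
Compatibility — zero rotation at each built-in end:
  4 M_A + 2 M_B = 2791
  2 M_A + 4 M_B = 2586
Solving the pair gives M_A = 499.4 kN·m and M_B = 396.8 kN·m (hogging).

M_B = 396.8 kN·m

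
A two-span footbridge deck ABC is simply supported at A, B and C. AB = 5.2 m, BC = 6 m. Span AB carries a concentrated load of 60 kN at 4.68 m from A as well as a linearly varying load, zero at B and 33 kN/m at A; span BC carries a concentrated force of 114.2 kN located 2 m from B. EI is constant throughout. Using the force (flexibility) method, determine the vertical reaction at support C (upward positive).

R_C = 20.65 kN

Release continuity at B by inserting a hinge; the redundant is the internal moment M_B. The primary structure is two simply-supported spans AB and BC.
Discontinuity in slope at B on the released structure — sum the simple-span end rotations:
  span AB: point load 60 at a = 4.68: Pab(L + a)/(6LEI) = 46.24/EI
  span AB: triangular load, peak 33: 7w₀L³/(360EI) = 90.22/EI
  span BC: point load 114.2 at a = 2: Pab(L + b)/(6LEI) = 253.8/EI
  relative rotation θ_0 = (136.5 + 253.8)/EI = 390.2/EI
A unit hogging moment at B produces rotation L₁/(3EI) + L₂/(3EI) = 3.733/EI.
Compatibility: M_B·(L₁+L₂)/(3EI) = θ_0, giving M_B = 104.5 kN·m (hogging).
Span BC, ΣM about C: R_B^{BC}·6 = 456.8 + 104.5, so R_B^{BC} = 93.55 kN and R_C = 114.2 − 93.55 = 20.65 kN.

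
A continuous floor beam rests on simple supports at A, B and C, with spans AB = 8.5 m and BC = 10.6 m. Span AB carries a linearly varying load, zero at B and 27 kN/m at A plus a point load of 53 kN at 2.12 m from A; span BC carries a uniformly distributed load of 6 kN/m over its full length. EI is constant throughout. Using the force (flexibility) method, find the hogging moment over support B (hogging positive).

M_B = 120.9 kN·m

Insert a hinge at B; M_B is the redundant, and each span becomes simply supported.
Discontinuity in slope at B on the released structure — sum the simple-span end rotations:
  span AB: triangular load, peak 27: 7w₀L³/(360EI) = 322.4/EI
  span AB: point load 53 at a = 2.12: Pab(L + a)/(6LEI) = 149.3/EI
  span BC: UDL 6: wL³/(24EI) = 297.8/EI
  relative rotation θ_0 = (471.7 + 297.8)/EI = 769.4/EI
A unit hogging moment at B produces rotation L₁/(3EI) + L₂/(3EI) = 6.367/EI.
Compatibility: M_B·(L₁+L₂)/(3EI) = θ_0, giving M_B = 120.9 kN·m (hogging).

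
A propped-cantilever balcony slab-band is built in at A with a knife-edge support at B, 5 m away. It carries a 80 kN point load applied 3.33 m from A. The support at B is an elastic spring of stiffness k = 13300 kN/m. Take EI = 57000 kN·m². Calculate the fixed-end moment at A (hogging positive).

Release the roller at B. Primary structure: cantilever fixed at A.
Primary-structure tip deflection at B by superposition:
  point load 80 at a = 3.33: Pa²(3L − a)/(6EI) = 1725/EI
Flexibility coefficient — unit upward force at B: δ_{BB} = L³/(3EI) = 41.67/EI.
With EI = 57000 kN·m²: δ_0 = 0.030271 m and δ_{BB} = 0.000731 m/kN.
Compatibility — the spring shortens by R_B/k under the reaction it provides: δ_0 − R_B·δ_{BB} = R_B/k. With 1/k = 0.000075 m/kN, R_B = δ_0 / (δ_{BB} + 1/k) = 0.030271 / (0.000731 + 0.000075) = 37.55 kN.
Moment equilibrium about A: M_A = Σ(load moments about A) − R_B·L = 266.4 − 37.55×5 = 78.66 kN·m.

M_A = 78.66 kN·m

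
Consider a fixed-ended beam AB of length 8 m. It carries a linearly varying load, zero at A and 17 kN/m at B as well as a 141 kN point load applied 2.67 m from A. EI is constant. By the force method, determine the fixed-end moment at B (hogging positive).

Take the two fixed-end moments M_A, M_B as redundants; the released structure is the simple span AB.
On the primary (simply-supported) span, the end slopes from the loading are:
  at A: triangular load, peak 17: 7w₀L³/(360EI) = 169.2/EI
  at B: triangular load, peak 17: w₀L³/(45EI) = 193.4/EI
  at A: point load 141 at a = 2.67: Pab(L + b)/(6LEI) = 557.2/EI
  at B: point load 141 at a = 2.67: Pab(L + a)/(6LEI) = 446/EI
  θ_A0 = 726.5/EI,  θ_B0 = 639.5/EI
Flexibility coefficients: a unit moment at one end gives L/(3EI) there and L/(6EI) at the far end, so f₁₁ = f₂₂ = 2.667/EI and f₁₂ = f₂₁ = 1.333/EI.
Compatibility — zero rotation at each built-in end:
  2.667 M_A + 1.333 M_B = 726.5
  1.333 M_A + 2.667 M_B = 639.5
Solving the pair gives M_A = 203.4 kN·m and M_B = 138.1 kN·m (hogging).

M_B = 138.1 kN·m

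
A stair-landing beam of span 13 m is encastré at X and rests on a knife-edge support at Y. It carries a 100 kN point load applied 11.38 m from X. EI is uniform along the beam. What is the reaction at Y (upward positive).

R_Y = 81.4 kN

Choose R_Y as the redundant. The primary structure is the cantilever fixed at X.
Deflection at Y on the released cantilever, summing each load's contribution:
  point load 100 at a = 11.38: Pa²(3L − a)/(6EI) = 59615/EI
Flexibility coefficient — unit upward force at Y: δ_{YY} = L³/(3EI) = 732.3/EI.
The prop prevents deflection at Y: R_Y = δ_0/δ_{YY} = 59615/732.3 = 81.4 kN.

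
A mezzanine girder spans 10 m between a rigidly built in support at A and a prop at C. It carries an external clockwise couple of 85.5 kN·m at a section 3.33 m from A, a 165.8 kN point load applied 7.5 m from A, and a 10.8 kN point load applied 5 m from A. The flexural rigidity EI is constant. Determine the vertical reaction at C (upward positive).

Remove the prop at C; the released (primary) structure is a cantilever built in at A.
Primary-structure tip deflection at C by superposition:
  clockwise couple 85.5 at a = 3.33: M₀a(2L − a)/(2EI) = 2373/EI
  point load 165.8 at a = 7.5: Pa²(3L − a)/(6EI) = 34973/EI
  point load 10.8 at a = 5: Pa²(3L − a)/(6EI) = 1125/EI
  δ_0 = 38472/EI
Tip deflection under a unit load at C: L³/(3EI) = 333.3/EI.
Compatibility at C: δ_0 − R_C·δ_{CC} = 0, so R_C = 38472/333.3 = 115.4 kN.

R_C = 115.4 kN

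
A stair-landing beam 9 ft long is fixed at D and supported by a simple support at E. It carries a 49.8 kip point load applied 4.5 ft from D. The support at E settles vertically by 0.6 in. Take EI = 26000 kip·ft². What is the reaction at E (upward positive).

R_E = 10.21 kip

Take the reaction at E as the redundant and release it; the primary structure is a cantilever fixed at D.
Deflection at E on the released cantilever, summing each load's contribution:
  point load 49.8 at a = 4.5: Pa²(3L − a)/(6EI) = 3782/EI
Flexibility coefficient — unit upward force at E: δ_{EE} = L³/(3EI) = 243/EI.
With EI = 26000 kip·ft²: δ_0 = 0.14545 ft and δ_{EE} = 0.009346 ft/kip.
Compatibility — the beam at E must follow the support down by 0.05 ft: δ_0 − R_E·δ_{EE} = 0.05, so R_E = (0.14545 − 0.05)/0.009346 = 10.21 kip.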